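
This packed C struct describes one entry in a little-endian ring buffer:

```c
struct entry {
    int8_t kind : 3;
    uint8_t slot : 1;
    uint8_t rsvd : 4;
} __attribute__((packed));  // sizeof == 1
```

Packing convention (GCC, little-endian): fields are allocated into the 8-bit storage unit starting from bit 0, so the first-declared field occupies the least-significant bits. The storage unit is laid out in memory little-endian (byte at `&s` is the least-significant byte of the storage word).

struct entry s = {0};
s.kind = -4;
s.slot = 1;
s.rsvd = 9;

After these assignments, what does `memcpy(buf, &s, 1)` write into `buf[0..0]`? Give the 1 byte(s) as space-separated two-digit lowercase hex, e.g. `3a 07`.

9c

kind:3 = -4 → 0x4 << 0 → word 0x04
slot:1 = 1 → 0x1 << 3 → word 0x0c
rsvd:4 = 9 → 0x9 << 4 → word 0x9c
word = 0x9c → little-endian bytes:
  [0]=0x9c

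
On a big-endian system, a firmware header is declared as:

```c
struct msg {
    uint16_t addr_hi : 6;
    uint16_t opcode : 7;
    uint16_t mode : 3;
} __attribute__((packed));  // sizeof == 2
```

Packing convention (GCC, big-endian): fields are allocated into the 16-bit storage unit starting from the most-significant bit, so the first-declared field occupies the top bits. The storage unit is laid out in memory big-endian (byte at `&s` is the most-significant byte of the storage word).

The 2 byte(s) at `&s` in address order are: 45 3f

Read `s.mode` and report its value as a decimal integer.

7

[0]=0x45 [1]=0x3f (big-endian) → word 0x453f
addr_hi [10+:6] = (word>>10) & 0x3f = 17
opcode [3+:7] = (word>>3) & 0x7f = 39
mode [0+:3] = (word>>0) & 0x7 = 7  ←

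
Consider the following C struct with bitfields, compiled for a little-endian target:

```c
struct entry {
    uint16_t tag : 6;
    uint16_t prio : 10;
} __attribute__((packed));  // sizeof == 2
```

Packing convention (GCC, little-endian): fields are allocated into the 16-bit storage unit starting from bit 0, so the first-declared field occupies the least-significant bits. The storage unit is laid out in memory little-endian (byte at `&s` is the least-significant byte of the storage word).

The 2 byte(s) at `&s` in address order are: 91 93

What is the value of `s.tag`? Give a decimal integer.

17

[0]=0x91 [1]=0x93 (little-endian) → word 0x9391
tag [0+:6] = (word>>0) & 0x3f = 17  ←
prio [6+:10] = (word>>6) & 0x3ff = 590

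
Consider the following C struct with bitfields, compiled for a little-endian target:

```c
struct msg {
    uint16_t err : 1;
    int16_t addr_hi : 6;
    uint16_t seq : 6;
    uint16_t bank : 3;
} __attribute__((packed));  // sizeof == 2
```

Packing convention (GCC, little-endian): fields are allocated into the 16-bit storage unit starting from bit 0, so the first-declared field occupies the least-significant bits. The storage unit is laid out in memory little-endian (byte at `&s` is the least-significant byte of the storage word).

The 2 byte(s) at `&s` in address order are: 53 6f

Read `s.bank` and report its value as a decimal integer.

[0]=0x53 [1]=0x6f (little-endian) → word 0x6f53
err [0+:1] = (word>>0) & 0x1 = 1
addr_hi [1+:6] = (word>>1) & 0x3f = 41
seq [7+:6] = (word>>7) & 0x3f = 30
bank [13+:3] = (word>>13) & 0x7 = 3  ←

3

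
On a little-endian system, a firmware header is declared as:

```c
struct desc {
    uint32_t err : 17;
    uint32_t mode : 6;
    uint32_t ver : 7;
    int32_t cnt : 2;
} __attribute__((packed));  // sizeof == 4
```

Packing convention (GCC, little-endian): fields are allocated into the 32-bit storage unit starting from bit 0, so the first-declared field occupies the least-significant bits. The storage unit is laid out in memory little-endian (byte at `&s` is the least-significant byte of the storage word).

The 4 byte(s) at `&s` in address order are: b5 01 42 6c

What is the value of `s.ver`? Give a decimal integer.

88

[0]=0xb5 [1]=0x01 [2]=0x42 [3]=0x6c (little-endian) → word 0x6c4201b5
err [0+:17] = (word>>0) & 0x1ffff = 437
mode [17+:6] = (word>>17) & 0x3f = 33
ver [23+:7] = (word>>23) & 0x7f = 88  ←
cnt [30+:2] = (word>>30) & 0x3 = 1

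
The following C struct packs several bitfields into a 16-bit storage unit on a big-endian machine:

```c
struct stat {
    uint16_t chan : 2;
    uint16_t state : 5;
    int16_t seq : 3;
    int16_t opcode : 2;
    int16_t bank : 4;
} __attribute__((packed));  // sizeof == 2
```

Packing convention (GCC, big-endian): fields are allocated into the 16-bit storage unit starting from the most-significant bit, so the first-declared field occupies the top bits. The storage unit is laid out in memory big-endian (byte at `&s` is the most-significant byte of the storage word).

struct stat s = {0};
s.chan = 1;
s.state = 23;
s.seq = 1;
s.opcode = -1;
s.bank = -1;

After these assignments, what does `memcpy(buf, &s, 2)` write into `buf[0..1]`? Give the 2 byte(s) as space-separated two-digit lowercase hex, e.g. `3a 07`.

6e 7f

[14+:2] chan=1 & 0x3 = 0x1; word=0x4000
[9+:5] state=23 & 0x1f = 0x17; word=0x6e00
[6+:3] seq=1 & 0x7 = 0x1; word=0x6e40
[4+:2] opcode=-1 & 0x3 = 0x3; word=0x6e70
[0+:4] bank=-1 & 0xf = 0xf; word=0x6e7f
word = 0x6e7f → big-endian bytes:
  [0]=0x6e  [1]=0x7f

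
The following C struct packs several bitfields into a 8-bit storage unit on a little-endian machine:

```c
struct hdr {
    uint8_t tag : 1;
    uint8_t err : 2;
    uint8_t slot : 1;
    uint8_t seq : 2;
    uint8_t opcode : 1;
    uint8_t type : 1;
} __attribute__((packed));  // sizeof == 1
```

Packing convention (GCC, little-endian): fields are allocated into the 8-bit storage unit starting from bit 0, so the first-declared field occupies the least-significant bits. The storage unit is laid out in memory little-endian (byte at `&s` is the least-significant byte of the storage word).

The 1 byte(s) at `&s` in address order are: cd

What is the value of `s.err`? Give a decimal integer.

[0]=0xcd (little-endian) → word 0xcd
tag [0+:1] = (word>>0) & 0x1 = 1
err [1+:2] = (word>>1) & 0x3 = 2  ←
slot [3+:1] = (word>>3) & 0x1 = 1
seq [4+:2] = (word>>4) & 0x3 = 0
opcode [6+:1] = (word>>6) & 0x1 = 1
type [7+:1] = (word>>7) & 0x1 = 1

2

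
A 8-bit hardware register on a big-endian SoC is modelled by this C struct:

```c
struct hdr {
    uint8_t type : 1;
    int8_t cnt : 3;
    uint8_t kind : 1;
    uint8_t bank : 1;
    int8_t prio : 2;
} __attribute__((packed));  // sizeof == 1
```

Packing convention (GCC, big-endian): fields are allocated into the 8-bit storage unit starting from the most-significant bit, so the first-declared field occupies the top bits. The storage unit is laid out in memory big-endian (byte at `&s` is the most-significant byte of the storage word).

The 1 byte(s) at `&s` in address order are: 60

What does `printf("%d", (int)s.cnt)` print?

-2

[0]=0x60 (big-endian) → word 0x60
type [7+:1] = (word>>7) & 0x1 = 0
cnt [4+:3] = (word>>4) & 0x7 = 6  ←
kind [3+:1] = (word>>3) & 0x1 = 0
bank [2+:1] = (word>>2) & 0x1 = 0
prio [0+:2] = (word>>0) & 0x3 = 0
cnt signed 3b, MSB=1: 6 - 8 = -2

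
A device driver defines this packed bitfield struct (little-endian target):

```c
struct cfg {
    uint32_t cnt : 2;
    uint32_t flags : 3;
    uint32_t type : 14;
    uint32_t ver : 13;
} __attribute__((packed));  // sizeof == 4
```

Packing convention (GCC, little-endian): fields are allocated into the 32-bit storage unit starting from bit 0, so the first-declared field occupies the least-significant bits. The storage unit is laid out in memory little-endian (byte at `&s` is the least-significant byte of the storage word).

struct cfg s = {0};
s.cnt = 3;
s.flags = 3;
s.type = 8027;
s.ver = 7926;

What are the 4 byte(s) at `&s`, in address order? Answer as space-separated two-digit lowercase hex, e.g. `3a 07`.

6f eb b3 f7

cnt (2b) val=3 bits=0x3 at bit 0: 0x00000003
flags (3b) val=3 bits=0x3 at bit 2: 0x0000000f
type (14b) val=8027 bits=0x1f5b at bit 5: 0x0003eb6f
ver (13b) val=7926 bits=0x1ef6 at bit 19: 0xf7b3eb6f
word = 0xf7b3eb6f → little-endian bytes:
  [0]=0x6f  [1]=0xeb  [2]=0xb3  [3]=0xf7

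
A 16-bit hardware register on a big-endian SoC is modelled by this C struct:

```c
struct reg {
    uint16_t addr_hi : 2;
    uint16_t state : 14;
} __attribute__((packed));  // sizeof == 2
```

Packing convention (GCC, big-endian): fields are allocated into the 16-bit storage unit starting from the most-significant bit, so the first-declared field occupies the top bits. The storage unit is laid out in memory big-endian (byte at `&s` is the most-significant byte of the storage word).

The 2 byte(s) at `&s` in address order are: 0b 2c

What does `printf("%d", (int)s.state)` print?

[0]=0x0b [1]=0x2c (big-endian) → word 0x0b2c
addr_hi [14+:2] = (word>>14) & 0x3 = 0
state [0+:14] = (word>>0) & 0x3fff = 2860  ←

2860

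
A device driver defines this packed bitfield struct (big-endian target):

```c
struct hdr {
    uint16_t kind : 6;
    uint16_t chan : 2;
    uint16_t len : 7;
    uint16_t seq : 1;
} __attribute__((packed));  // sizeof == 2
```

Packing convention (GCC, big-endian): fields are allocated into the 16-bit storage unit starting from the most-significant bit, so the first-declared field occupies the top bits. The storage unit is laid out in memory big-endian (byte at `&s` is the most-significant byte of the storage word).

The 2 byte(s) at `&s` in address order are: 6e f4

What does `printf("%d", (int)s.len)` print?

122

[0]=0x6e [1]=0xf4 (big-endian) → word 0x6ef4
kind [10+:6] = (word>>10) & 0x3f = 27
chan [8+:2] = (word>>8) & 0x3 = 2
len [1+:7] = (word>>1) & 0x7f = 122  ←
seq [0+:1] = (word>>0) & 0x1 = 0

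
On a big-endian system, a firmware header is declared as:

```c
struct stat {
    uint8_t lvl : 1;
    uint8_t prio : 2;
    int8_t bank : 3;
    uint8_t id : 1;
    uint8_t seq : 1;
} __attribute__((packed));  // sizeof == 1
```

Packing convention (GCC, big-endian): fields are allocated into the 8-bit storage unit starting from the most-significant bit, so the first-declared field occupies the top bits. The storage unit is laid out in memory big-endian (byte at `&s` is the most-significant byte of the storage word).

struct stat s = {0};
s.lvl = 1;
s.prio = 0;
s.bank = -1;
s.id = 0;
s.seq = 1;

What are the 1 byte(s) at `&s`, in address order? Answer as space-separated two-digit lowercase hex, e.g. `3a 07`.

9d

lvl (1b) val=1 bits=0x1 at bit 7: 0x80
prio (2b) val=0 bits=0x0 at bit 5: 0x80
bank (3b) val=-1 bits=0x7 at bit 2: 0x9c
id (1b) val=0 bits=0x0 at bit 1: 0x9c
seq (1b) val=1 bits=0x1 at bit 0: 0x9d
word = 0x9d → big-endian bytes:
  [0]=0x9d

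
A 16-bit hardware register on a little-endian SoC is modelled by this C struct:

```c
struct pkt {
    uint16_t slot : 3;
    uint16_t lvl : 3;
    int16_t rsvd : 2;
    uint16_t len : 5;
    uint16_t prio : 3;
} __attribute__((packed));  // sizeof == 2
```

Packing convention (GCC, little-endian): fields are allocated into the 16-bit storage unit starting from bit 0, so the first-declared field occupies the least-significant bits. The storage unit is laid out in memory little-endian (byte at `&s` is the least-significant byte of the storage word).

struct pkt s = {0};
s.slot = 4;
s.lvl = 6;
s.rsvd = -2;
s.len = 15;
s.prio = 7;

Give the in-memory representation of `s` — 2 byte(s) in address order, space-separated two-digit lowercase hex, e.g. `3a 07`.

[0+:3] slot=4 & 0x7 = 0x4; word=0x0004
[3+:3] lvl=6 & 0x7 = 0x6; word=0x0034
[6+:2] rsvd=-2 & 0x3 = 0x2; word=0x00b4
[8+:5] len=15 & 0x1f = 0xf; word=0x0fb4
[13+:3] prio=7 & 0x7 = 0x7; word=0xefb4
word = 0xefb4 → little-endian bytes:
  [0]=0xb4  [1]=0xef

b4 ef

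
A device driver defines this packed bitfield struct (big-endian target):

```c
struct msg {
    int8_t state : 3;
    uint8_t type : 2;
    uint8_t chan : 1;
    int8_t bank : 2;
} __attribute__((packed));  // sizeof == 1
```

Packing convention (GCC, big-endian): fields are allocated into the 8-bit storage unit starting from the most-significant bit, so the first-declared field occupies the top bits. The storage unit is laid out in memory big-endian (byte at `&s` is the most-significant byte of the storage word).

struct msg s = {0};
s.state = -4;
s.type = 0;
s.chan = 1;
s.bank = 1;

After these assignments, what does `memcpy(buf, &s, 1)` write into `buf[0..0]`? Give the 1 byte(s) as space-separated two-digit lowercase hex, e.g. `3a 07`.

85

state:3 = -4 → 0x4 << 5 → word 0x80
type:2 = 0 → 0x0 << 3 → word 0x80
chan:1 = 1 → 0x1 << 2 → word 0x84
bank:2 = 1 → 0x1 << 0 → word 0x85
word = 0x85 → big-endian bytes:
  [0]=0x85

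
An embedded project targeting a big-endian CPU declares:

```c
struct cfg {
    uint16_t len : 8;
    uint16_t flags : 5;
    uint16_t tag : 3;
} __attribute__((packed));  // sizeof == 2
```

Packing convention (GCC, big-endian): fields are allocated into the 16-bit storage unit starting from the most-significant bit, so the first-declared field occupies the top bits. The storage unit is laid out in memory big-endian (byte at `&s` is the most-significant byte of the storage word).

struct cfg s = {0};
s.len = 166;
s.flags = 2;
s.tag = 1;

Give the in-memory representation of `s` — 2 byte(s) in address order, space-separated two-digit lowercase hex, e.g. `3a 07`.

[8+:8] len=166 & 0xff = 0xa6; word=0xa600
[3+:5] flags=2 & 0x1f = 0x2; word=0xa610
[0+:3] tag=1 & 0x7 = 0x1; word=0xa611
word = 0xa611 → big-endian bytes:
  [0]=0xa6  [1]=0x11

a6 11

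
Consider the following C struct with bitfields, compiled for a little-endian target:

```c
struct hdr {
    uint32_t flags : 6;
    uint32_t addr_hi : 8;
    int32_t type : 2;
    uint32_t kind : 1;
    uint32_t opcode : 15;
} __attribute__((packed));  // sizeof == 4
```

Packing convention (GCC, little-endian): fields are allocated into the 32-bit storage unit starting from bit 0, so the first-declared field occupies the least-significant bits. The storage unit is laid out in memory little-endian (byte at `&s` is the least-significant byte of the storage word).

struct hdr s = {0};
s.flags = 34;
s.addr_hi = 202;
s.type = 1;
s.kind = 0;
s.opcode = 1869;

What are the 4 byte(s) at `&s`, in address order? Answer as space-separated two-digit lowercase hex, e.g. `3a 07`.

flags:6 = 34 → 0x22 << 0 → word 0x00000022
addr_hi:8 = 202 → 0xca << 6 → word 0x000032a2
type:2 = 1 → 0x1 << 14 → word 0x000072a2
kind:1 = 0 → 0x0 << 16 → word 0x000072a2
opcode:15 = 1869 → 0x74d << 17 → word 0x0e9a72a2
word = 0x0e9a72a2 → little-endian bytes:
  [0]=0xa2  [1]=0x72  [2]=0x9a  [3]=0x0e

a2 72 9a 0e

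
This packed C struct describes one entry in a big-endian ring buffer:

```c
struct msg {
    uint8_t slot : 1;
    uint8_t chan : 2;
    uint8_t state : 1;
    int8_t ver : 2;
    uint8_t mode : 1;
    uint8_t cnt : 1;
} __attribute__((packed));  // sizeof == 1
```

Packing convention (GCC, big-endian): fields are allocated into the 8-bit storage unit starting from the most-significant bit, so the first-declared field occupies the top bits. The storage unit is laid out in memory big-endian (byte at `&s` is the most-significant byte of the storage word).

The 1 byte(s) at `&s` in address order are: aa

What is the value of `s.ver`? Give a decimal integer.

[0]=0xaa (big-endian) → word 0xaa
slot:1 @ bit 7 → (0xaa>>7)&0x1 = 0x1
chan:2 @ bit 5 → (0xaa>>5)&0x3 = 0x1
state:1 @ bit 4 → (0xaa>>4)&0x1 = 0x0
ver:2 @ bit 2 → (0xaa>>2)&0x3 = 0x2  ←
mode:1 @ bit 1 → (0xaa>>1)&0x1 = 0x1
cnt:1 @ bit 0 → (0xaa>>0)&0x1 = 0x0
ver signed 2b, MSB=1: 2 - 4 = -2

-2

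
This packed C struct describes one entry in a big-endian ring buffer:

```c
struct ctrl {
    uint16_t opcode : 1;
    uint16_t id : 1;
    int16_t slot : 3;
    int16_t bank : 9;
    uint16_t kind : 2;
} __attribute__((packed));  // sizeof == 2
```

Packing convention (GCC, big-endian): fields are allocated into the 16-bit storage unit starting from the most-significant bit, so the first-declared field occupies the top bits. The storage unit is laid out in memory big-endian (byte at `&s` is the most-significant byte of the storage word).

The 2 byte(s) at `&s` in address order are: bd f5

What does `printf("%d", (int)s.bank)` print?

[0]=0xbd [1]=0xf5 (big-endian) → word 0xbdf5
opcode:1 @ bit 15 → (0xbdf5>>15)&0x1 = 0x1
id:1 @ bit 14 → (0xbdf5>>14)&0x1 = 0x0
slot:3 @ bit 11 → (0xbdf5>>11)&0x7 = 0x7
bank:9 @ bit 2 → (0xbdf5>>2)&0x1ff = 0x17d  ←
kind:2 @ bit 0 → (0xbdf5>>0)&0x3 = 0x1
bank signed 9b, MSB=1: 381 - 512 = -131

-131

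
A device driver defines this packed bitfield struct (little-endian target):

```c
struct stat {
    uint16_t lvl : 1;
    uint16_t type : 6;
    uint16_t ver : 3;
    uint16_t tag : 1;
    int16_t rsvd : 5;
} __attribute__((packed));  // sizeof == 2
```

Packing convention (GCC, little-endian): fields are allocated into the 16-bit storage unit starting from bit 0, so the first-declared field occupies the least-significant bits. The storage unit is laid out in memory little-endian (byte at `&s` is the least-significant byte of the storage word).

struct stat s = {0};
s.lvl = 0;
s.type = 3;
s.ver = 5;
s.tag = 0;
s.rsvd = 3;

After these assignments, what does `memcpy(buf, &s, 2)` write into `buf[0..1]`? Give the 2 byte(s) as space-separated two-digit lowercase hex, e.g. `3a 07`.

lvl:1 = 0 → 0x0 << 0 → word 0x0000
type:6 = 3 → 0x3 << 1 → word 0x0006
ver:3 = 5 → 0x5 << 7 → word 0x0286
tag:1 = 0 → 0x0 << 10 → word 0x0286
rsvd:5 = 3 → 0x3 << 11 → word 0x1a86
word = 0x1a86 → little-endian bytes:
  [0]=0x86  [1]=0x1a

86 1a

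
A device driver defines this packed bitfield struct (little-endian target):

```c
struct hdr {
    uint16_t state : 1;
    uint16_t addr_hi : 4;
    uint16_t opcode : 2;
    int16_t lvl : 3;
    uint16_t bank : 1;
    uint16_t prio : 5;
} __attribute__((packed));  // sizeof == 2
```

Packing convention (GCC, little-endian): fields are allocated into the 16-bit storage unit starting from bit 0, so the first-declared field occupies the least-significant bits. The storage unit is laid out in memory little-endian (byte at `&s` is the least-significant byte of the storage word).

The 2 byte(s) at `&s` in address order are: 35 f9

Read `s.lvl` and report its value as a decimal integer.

2

[0]=0x35 [1]=0xf9 (little-endian) → word 0xf935
state:1 @ bit 0 → (0xf935>>0)&0x1 = 0x1
addr_hi:4 @ bit 1 → (0xf935>>1)&0xf = 0xa
opcode:2 @ bit 5 → (0xf935>>5)&0x3 = 0x1
lvl:3 @ bit 7 → (0xf935>>7)&0x7 = 0x2  ←
bank:1 @ bit 10 → (0xf935>>10)&0x1 = 0x0
prio:5 @ bit 11 → (0xf935>>11)&0x1f = 0x1f
lvl signed 3b, MSB=0: value = 2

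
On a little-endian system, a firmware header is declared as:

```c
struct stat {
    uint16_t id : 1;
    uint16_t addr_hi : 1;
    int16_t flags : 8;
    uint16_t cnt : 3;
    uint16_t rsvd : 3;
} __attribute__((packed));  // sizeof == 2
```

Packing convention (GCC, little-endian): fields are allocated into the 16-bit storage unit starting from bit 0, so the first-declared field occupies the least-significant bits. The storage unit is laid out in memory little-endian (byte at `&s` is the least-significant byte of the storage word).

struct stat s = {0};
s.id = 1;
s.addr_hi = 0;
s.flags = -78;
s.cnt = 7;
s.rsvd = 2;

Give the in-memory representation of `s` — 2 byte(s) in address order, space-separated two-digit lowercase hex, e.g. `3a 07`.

c9 5e

id:1 = 1 → 0x1 << 0 → word 0x0001
addr_hi:1 = 0 → 0x0 << 1 → word 0x0001
flags:8 = -78 → 0xb2 << 2 → word 0x02c9
cnt:3 = 7 → 0x7 << 10 → word 0x1ec9
rsvd:3 = 2 → 0x2 << 13 → word 0x5ec9
word = 0x5ec9 → little-endian bytes:
  [0]=0xc9  [1]=0x5e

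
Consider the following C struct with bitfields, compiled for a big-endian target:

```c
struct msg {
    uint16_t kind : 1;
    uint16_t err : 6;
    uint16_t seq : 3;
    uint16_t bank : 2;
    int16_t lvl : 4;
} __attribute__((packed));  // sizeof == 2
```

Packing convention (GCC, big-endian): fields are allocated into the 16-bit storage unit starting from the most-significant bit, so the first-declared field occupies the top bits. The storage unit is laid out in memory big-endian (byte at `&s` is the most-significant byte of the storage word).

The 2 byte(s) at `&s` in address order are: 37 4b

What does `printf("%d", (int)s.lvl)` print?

-5

[0]=0x37 [1]=0x4b (big-endian) → word 0x374b
kind [15+:1] = (word>>15) & 0x1 = 0
err [9+:6] = (word>>9) & 0x3f = 27
seq [6+:3] = (word>>6) & 0x7 = 5
bank [4+:2] = (word>>4) & 0x3 = 0
lvl [0+:4] = (word>>0) & 0xf = 11  ←
lvl signed 4b, MSB=1: 11 - 16 = -5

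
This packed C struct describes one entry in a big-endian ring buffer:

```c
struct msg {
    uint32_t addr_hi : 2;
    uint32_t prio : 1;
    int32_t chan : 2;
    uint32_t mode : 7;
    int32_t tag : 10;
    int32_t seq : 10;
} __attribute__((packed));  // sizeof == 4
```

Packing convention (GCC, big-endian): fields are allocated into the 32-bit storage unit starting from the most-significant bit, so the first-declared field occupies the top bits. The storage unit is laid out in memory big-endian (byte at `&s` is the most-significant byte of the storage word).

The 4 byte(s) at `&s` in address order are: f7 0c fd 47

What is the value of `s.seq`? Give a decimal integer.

327

[0]=0xf7 [1]=0x0c [2]=0xfd [3]=0x47 (big-endian) → word 0xf70cfd47
addr_hi [30+:2] = (word>>30) & 0x3 = 3
prio [29+:1] = (word>>29) & 0x1 = 1
chan [27+:2] = (word>>27) & 0x3 = 2
mode [20+:7] = (word>>20) & 0x7f = 112
tag [10+:10] = (word>>10) & 0x3ff = 831
seq [0+:10] = (word>>0) & 0x3ff = 327  ←
seq signed 10b, MSB=0: value = 327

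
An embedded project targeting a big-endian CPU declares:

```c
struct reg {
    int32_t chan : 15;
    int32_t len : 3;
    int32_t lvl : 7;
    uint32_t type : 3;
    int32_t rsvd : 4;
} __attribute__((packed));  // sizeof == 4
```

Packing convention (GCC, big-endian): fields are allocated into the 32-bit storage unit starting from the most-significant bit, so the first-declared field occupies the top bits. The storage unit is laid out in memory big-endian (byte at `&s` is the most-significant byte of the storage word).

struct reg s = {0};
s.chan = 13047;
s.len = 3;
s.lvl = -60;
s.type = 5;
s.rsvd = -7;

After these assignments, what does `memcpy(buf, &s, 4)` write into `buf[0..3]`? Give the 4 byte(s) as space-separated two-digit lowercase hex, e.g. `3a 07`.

65 ee e2 59

[17+:15] chan=13047 & 0x7fff = 0x32f7; word=0x65ee0000
[14+:3] len=3 & 0x7 = 0x3; word=0x65eec000
[7+:7] lvl=-60 & 0x7f = 0x44; word=0x65eee200
[4+:3] type=5 & 0x7 = 0x5; word=0x65eee250
[0+:4] rsvd=-7 & 0xf = 0x9; word=0x65eee259
word = 0x65eee259 → big-endian bytes:
  [0]=0x65  [1]=0xee  [2]=0xe2  [3]=0x59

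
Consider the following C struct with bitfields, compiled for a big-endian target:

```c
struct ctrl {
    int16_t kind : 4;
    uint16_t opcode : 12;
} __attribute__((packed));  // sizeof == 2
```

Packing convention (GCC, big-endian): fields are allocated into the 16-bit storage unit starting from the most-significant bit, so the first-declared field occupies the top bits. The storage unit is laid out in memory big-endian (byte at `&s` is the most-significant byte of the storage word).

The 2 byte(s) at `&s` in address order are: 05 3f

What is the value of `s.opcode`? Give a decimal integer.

[0]=0x05 [1]=0x3f (big-endian) → word 0x053f
kind:4 @ bit 12 → (0x053f>>12)&0xf = 0x0
opcode:12 @ bit 0 → (0x053f>>0)&0xfff = 0x53f  ←

1343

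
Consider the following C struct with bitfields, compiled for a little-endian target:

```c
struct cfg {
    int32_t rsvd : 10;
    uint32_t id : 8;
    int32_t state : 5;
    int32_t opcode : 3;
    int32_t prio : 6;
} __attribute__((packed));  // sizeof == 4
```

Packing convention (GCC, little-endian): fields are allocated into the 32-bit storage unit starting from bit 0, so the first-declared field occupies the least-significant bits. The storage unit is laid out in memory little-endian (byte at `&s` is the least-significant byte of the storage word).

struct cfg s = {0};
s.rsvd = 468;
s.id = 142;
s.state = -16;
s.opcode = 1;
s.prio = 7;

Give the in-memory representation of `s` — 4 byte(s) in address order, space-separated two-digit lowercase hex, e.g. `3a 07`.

d4 39 c2 1c

[0+:10] rsvd=468 & 0x3ff = 0x1d4; word=0x000001d4
[10+:8] id=142 & 0xff = 0x8e; word=0x000239d4
[18+:5] state=-16 & 0x1f = 0x10; word=0x004239d4
[23+:3] opcode=1 & 0x7 = 0x1; word=0x00c239d4
[26+:6] prio=7 & 0x3f = 0x7; word=0x1cc239d4
word = 0x1cc239d4 → little-endian bytes:
  [0]=0xd4  [1]=0x39  [2]=0xc2  [3]=0x1c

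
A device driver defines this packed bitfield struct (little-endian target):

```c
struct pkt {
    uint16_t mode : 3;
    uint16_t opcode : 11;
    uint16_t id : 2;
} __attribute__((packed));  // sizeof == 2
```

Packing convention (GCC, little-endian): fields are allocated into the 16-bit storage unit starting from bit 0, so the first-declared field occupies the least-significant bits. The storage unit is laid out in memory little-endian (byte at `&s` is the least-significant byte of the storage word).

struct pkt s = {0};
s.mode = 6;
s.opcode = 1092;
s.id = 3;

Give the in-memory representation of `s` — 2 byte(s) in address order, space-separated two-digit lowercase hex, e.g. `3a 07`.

26 e2

mode (3b) val=6 bits=0x6 at bit 0: 0x0006
opcode (11b) val=1092 bits=0x444 at bit 3: 0x2226
id (2b) val=3 bits=0x3 at bit 14: 0xe226
word = 0xe226 → little-endian bytes:
  [0]=0x26  [1]=0xe2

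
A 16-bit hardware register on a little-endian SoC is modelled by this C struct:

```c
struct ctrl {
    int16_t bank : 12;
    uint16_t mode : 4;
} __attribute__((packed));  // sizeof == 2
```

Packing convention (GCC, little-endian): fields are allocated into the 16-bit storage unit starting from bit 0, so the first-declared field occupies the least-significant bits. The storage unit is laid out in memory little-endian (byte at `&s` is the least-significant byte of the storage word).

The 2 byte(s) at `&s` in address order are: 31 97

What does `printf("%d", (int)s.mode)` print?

[0]=0x31 [1]=0x97 (little-endian) → word 0x9731
bank [0+:12] = (word>>0) & 0xfff = 1841
mode [12+:4] = (word>>12) & 0xf = 9  ←

9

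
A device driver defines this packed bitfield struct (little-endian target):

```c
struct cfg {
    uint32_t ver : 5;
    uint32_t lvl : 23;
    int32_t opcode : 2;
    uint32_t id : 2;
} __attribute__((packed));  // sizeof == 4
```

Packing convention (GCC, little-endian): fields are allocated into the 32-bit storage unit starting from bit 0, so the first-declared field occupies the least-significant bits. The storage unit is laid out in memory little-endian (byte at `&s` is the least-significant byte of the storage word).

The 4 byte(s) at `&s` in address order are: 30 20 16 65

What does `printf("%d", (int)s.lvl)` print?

2666753

[0]=0x30 [1]=0x20 [2]=0x16 [3]=0x65 (little-endian) → word 0x65162030
ver:5 @ bit 0 → (0x65162030>>0)&0x1f = 0x10
lvl:23 @ bit 5 → (0x65162030>>5)&0x7fffff = 0x28b101  ←
opcode:2 @ bit 28 → (0x65162030>>28)&0x3 = 0x2
id:2 @ bit 30 → (0x65162030>>30)&0x3 = 0x1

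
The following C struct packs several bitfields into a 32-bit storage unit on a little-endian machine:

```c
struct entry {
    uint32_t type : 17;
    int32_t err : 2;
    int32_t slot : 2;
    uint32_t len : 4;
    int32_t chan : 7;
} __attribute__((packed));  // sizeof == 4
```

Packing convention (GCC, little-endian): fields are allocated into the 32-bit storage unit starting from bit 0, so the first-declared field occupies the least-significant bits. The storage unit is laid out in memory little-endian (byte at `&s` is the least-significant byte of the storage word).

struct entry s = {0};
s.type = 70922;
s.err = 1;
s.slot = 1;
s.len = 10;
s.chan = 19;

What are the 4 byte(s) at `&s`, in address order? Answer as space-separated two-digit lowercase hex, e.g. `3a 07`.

0a 15 4b 27

type:17 = 70922 → 0x1150a << 0 → word 0x0001150a
err:2 = 1 → 0x1 << 17 → word 0x0003150a
slot:2 = 1 → 0x1 << 19 → word 0x000b150a
len:4 = 10 → 0xa << 21 → word 0x014b150a
chan:7 = 19 → 0x13 << 25 → word 0x274b150a
word = 0x274b150a → little-endian bytes:
  [0]=0x0a  [1]=0x15  [2]=0x4b  [3]=0x27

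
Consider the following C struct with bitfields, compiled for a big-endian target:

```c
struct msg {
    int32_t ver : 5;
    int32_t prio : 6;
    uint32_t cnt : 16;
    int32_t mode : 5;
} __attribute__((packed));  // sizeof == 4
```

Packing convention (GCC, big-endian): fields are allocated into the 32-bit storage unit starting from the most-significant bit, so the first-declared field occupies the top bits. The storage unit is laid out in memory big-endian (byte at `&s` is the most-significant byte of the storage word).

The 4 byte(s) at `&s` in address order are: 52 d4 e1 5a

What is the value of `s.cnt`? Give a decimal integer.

42762

[0]=0x52 [1]=0xd4 [2]=0xe1 [3]=0x5a (big-endian) → word 0x52d4e15a
ver [27+:5] = (word>>27) & 0x1f = 10
prio [21+:6] = (word>>21) & 0x3f = 22
cnt [5+:16] = (word>>5) & 0xffff = 42762  ←
mode [0+:5] = (word>>0) & 0x1f = 26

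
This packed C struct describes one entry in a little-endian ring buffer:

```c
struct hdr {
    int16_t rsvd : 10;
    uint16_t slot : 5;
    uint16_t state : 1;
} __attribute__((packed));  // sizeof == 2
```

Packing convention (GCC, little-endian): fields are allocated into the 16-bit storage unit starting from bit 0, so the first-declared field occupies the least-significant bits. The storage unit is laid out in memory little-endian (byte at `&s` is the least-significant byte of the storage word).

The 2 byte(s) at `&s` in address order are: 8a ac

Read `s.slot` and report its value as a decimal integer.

[0]=0x8a [1]=0xac (little-endian) → word 0xac8a
rsvd [0+:10] = (word>>0) & 0x3ff = 138
slot [10+:5] = (word>>10) & 0x1f = 11  ←
state [15+:1] = (word>>15) & 0x1 = 1

11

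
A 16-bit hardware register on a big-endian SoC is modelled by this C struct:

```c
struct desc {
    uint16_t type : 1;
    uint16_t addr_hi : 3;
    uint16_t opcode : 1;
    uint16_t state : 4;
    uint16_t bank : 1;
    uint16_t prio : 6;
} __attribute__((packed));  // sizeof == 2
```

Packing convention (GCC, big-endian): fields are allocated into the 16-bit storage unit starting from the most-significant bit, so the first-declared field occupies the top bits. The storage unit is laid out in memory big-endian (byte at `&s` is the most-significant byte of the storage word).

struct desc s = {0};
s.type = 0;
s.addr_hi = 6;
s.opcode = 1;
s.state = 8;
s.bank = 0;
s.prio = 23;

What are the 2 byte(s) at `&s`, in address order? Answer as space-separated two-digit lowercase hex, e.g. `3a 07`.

type (1b) val=0 bits=0x0 at bit 15: 0x0000
addr_hi (3b) val=6 bits=0x6 at bit 12: 0x6000
opcode (1b) val=1 bits=0x1 at bit 11: 0x6800
state (4b) val=8 bits=0x8 at bit 7: 0x6c00
bank (1b) val=0 bits=0x0 at bit 6: 0x6c00
prio (6b) val=23 bits=0x17 at bit 0: 0x6c17
word = 0x6c17 → big-endian bytes:
  [0]=0x6c  [1]=0x17

6c 17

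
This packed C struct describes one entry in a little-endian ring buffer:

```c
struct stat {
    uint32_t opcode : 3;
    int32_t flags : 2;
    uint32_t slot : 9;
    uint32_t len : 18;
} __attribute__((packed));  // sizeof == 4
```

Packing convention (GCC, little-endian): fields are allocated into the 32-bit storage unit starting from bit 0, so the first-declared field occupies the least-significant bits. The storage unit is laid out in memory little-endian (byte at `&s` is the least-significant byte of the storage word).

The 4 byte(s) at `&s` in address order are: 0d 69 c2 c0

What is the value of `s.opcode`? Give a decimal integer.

5

[0]=0x0d [1]=0x69 [2]=0xc2 [3]=0xc0 (little-endian) → word 0xc0c2690d
opcode [0+:3] = (word>>0) & 0x7 = 5  ←
flags [3+:2] = (word>>3) & 0x3 = 1
slot [5+:9] = (word>>5) & 0x1ff = 328
len [14+:18] = (word>>14) & 0x3ffff = 197385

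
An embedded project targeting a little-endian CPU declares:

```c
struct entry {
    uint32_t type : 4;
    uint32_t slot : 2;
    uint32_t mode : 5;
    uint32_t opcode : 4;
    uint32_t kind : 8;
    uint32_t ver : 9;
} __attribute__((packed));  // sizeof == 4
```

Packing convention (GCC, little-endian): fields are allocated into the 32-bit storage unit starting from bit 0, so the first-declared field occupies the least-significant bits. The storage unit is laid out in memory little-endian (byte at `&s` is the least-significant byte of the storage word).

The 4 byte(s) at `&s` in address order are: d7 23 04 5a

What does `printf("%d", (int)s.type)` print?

7

[0]=0xd7 [1]=0x23 [2]=0x04 [3]=0x5a (little-endian) → word 0x5a0423d7
type [0+:4] = (word>>0) & 0xf = 7  ←
slot [4+:2] = (word>>4) & 0x3 = 1
mode [6+:5] = (word>>6) & 0x1f = 15
opcode [11+:4] = (word>>11) & 0xf = 4
kind [15+:8] = (word>>15) & 0xff = 8
ver [23+:9] = (word>>23) & 0x1ff = 180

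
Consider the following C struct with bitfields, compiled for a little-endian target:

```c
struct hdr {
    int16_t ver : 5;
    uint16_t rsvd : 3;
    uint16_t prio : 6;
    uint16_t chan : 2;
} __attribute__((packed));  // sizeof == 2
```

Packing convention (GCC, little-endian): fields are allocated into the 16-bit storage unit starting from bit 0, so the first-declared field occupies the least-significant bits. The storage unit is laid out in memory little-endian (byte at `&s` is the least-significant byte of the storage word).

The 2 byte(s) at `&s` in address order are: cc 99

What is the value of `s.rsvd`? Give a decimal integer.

6

[0]=0xcc [1]=0x99 (little-endian) → word 0x99cc
ver [0+:5] = (word>>0) & 0x1f = 12
rsvd [5+:3] = (word>>5) & 0x7 = 6  ←
prio [8+:6] = (word>>8) & 0x3f = 25
chan [14+:2] = (word>>14) & 0x3 = 2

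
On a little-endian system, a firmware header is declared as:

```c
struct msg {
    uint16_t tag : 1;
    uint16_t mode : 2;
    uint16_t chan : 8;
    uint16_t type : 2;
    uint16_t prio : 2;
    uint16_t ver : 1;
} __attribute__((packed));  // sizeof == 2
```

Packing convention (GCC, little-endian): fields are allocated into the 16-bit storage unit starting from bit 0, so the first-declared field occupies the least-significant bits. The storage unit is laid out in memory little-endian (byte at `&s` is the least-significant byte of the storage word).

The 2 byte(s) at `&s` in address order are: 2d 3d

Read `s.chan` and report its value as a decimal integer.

[0]=0x2d [1]=0x3d (little-endian) → word 0x3d2d
tag:1 @ bit 0 → (0x3d2d>>0)&0x1 = 0x1
mode:2 @ bit 1 → (0x3d2d>>1)&0x3 = 0x2
chan:8 @ bit 3 → (0x3d2d>>3)&0xff = 0xa5  ←
type:2 @ bit 11 → (0x3d2d>>11)&0x3 = 0x3
prio:2 @ bit 13 → (0x3d2d>>13)&0x3 = 0x1
ver:1 @ bit 15 → (0x3d2d>>15)&0x1 = 0x0

165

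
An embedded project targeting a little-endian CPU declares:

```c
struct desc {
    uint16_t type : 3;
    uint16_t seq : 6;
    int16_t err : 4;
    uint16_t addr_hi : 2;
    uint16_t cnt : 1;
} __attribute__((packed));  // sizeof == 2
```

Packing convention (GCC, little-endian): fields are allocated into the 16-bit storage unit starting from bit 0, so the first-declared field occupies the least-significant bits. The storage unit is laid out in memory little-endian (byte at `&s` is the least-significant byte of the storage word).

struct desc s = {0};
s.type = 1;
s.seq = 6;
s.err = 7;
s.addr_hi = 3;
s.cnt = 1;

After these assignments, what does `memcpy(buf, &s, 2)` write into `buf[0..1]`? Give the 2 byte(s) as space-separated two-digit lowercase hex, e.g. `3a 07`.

[0+:3] type=1 & 0x7 = 0x1; word=0x0001
[3+:6] seq=6 & 0x3f = 0x6; word=0x0031
[9+:4] err=7 & 0xf = 0x7; word=0x0e31
[13+:2] addr_hi=3 & 0x3 = 0x3; word=0x6e31
[15+:1] cnt=1 & 0x1 = 0x1; word=0xee31
word = 0xee31 → little-endian bytes:
  [0]=0x31  [1]=0xee

31 ee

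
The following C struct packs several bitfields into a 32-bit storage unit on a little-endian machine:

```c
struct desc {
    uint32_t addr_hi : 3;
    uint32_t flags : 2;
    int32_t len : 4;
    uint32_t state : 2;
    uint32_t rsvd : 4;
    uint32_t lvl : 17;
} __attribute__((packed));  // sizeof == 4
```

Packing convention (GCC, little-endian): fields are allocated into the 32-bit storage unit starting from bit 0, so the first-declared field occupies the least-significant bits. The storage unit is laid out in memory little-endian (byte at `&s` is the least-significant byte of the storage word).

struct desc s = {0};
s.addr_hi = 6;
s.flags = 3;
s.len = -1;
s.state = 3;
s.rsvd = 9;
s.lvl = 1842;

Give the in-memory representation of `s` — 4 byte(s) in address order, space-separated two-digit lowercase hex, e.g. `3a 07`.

addr_hi:3 = 6 → 0x6 << 0 → word 0x00000006
flags:2 = 3 → 0x3 << 3 → word 0x0000001e
len:4 = -1 → 0xf << 5 → word 0x000001fe
state:2 = 3 → 0x3 << 9 → word 0x000007fe
rsvd:4 = 9 → 0x9 << 11 → word 0x00004ffe
lvl:17 = 1842 → 0x732 << 15 → word 0x03994ffe
word = 0x03994ffe → little-endian bytes:
  [0]=0xfe  [1]=0x4f  [2]=0x99  [3]=0x03

fe 4f 99 03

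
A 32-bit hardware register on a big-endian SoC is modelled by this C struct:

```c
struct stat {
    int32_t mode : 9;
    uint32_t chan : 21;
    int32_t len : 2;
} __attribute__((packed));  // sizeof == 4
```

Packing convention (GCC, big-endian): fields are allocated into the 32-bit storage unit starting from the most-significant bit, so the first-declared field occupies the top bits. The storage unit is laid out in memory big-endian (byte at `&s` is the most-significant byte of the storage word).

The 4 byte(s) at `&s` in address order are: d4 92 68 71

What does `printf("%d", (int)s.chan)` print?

[0]=0xd4 [1]=0x92 [2]=0x68 [3]=0x71 (big-endian) → word 0xd4926871
mode [23+:9] = (word>>23) & 0x1ff = 425
chan [2+:21] = (word>>2) & 0x1fffff = 301596  ←
len [0+:2] = (word>>0) & 0x3 = 1

301596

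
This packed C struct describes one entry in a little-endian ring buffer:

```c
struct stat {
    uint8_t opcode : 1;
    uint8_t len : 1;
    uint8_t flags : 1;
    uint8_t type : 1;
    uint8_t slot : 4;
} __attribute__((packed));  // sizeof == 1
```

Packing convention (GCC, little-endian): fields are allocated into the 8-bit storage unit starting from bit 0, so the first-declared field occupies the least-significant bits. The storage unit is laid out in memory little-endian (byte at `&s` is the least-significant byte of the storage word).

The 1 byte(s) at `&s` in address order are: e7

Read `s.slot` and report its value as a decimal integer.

14

[0]=0xe7 (little-endian) → word 0xe7
opcode [0+:1] = (word>>0) & 0x1 = 1
len [1+:1] = (word>>1) & 0x1 = 1
flags [2+:1] = (word>>2) & 0x1 = 1
type [3+:1] = (word>>3) & 0x1 = 0
slot [4+:4] = (word>>4) & 0xf = 14  ←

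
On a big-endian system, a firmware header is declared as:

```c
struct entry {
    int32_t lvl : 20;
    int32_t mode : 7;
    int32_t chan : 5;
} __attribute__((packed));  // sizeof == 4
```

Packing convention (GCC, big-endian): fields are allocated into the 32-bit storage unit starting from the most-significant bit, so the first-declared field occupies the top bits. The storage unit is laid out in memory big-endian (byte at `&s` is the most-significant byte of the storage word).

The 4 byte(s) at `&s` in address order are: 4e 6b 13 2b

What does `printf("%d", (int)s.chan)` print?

[0]=0x4e [1]=0x6b [2]=0x13 [3]=0x2b (big-endian) → word 0x4e6b132b
lvl [12+:20] = (word>>12) & 0xfffff = 321201
mode [5+:7] = (word>>5) & 0x7f = 25
chan [0+:5] = (word>>0) & 0x1f = 11  ←
chan signed 5b, MSB=0: value = 11

11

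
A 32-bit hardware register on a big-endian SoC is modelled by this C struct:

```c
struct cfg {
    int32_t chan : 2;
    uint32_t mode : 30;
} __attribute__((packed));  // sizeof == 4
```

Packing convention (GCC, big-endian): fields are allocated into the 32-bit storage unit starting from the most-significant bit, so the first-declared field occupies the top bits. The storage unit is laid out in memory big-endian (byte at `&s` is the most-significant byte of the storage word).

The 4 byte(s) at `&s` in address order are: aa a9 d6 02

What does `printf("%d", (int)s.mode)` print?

715773442

[0]=0xaa [1]=0xa9 [2]=0xd6 [3]=0x02 (big-endian) → word 0xaaa9d602
chan:2 @ bit 30 → (0xaaa9d602>>30)&0x3 = 0x2
mode:30 @ bit 0 → (0xaaa9d602>>0)&0x3fffffff = 0x2aa9d602  ←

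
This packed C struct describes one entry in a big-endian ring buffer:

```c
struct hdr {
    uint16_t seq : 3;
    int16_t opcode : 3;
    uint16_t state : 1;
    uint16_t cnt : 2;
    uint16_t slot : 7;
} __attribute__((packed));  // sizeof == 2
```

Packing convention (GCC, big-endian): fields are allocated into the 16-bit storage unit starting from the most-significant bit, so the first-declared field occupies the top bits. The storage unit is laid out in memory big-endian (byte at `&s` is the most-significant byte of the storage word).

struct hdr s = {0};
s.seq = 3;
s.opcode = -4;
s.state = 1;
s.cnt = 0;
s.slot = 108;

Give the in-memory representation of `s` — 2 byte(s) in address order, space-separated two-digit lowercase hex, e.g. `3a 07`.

72 6c

seq (3b) val=3 bits=0x3 at bit 13: 0x6000
opcode (3b) val=-4 bits=0x4 at bit 10: 0x7000
state (1b) val=1 bits=0x1 at bit 9: 0x7200
cnt (2b) val=0 bits=0x0 at bit 7: 0x7200
slot (7b) val=108 bits=0x6c at bit 0: 0x726c
word = 0x726c → big-endian bytes:
  [0]=0x72  [1]=0x6c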